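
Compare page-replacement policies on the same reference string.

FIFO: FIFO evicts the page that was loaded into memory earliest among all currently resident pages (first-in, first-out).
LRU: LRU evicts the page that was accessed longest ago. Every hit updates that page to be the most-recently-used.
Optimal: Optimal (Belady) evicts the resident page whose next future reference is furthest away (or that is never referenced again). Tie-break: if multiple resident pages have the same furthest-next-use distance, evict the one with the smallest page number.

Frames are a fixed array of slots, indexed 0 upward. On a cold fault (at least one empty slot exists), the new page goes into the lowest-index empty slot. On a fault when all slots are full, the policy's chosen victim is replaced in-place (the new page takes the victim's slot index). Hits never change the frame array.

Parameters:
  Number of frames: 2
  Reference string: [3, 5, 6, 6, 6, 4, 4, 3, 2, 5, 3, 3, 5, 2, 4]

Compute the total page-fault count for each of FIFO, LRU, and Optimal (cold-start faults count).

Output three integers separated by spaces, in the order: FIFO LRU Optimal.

Answer: 10 10 8

Derivation:
--- FIFO ---
  step 0: ref 3 -> FAULT, frames=[3,-] (faults so far: 1)
  step 1: ref 5 -> FAULT, frames=[3,5] (faults so far: 2)
  step 2: ref 6 -> FAULT, evict 3, frames=[6,5] (faults so far: 3)
  step 3: ref 6 -> HIT, frames=[6,5] (faults so far: 3)
  step 4: ref 6 -> HIT, frames=[6,5] (faults so far: 3)
  step 5: ref 4 -> FAULT, evict 5, frames=[6,4] (faults so far: 4)
  step 6: ref 4 -> HIT, frames=[6,4] (faults so far: 4)
  step 7: ref 3 -> FAULT, evict 6, frames=[3,4] (faults so far: 5)
  step 8: ref 2 -> FAULT, evict 4, frames=[3,2] (faults so far: 6)
  step 9: ref 5 -> FAULT, evict 3, frames=[5,2] (faults so far: 7)
  step 10: ref 3 -> FAULT, evict 2, frames=[5,3] (faults so far: 8)
  step 11: ref 3 -> HIT, frames=[5,3] (faults so far: 8)
  step 12: ref 5 -> HIT, frames=[5,3] (faults so far: 8)
  step 13: ref 2 -> FAULT, evict 5, frames=[2,3] (faults so far: 9)
  step 14: ref 4 -> FAULT, evict 3, frames=[2,4] (faults so far: 10)
  FIFO total faults: 10
--- LRU ---
  step 0: ref 3 -> FAULT, frames=[3,-] (faults so far: 1)
  step 1: ref 5 -> FAULT, frames=[3,5] (faults so far: 2)
  step 2: ref 6 -> FAULT, evict 3, frames=[6,5] (faults so far: 3)
  step 3: ref 6 -> HIT, frames=[6,5] (faults so far: 3)
  step 4: ref 6 -> HIT, frames=[6,5] (faults so far: 3)
  step 5: ref 4 -> FAULT, evict 5, frames=[6,4] (faults so far: 4)
  step 6: ref 4 -> HIT, frames=[6,4] (faults so far: 4)
  step 7: ref 3 -> FAULT, evict 6, frames=[3,4] (faults so far: 5)
  step 8: ref 2 -> FAULT, evict 4, frames=[3,2] (faults so far: 6)
  step 9: ref 5 -> FAULT, evict 3, frames=[5,2] (faults so far: 7)
  step 10: ref 3 -> FAULT, evict 2, frames=[5,3] (faults so far: 8)
  step 11: ref 3 -> HIT, frames=[5,3] (faults so far: 8)
  step 12: ref 5 -> HIT, frames=[5,3] (faults so far: 8)
  step 13: ref 2 -> FAULT, evict 3, frames=[5,2] (faults so far: 9)
  step 14: ref 4 -> FAULT, evict 5, frames=[4,2] (faults so far: 10)
  LRU total faults: 10
--- Optimal ---
  step 0: ref 3 -> FAULT, frames=[3,-] (faults so far: 1)
  step 1: ref 5 -> FAULT, frames=[3,5] (faults so far: 2)
  step 2: ref 6 -> FAULT, evict 5, frames=[3,6] (faults so far: 3)
  step 3: ref 6 -> HIT, frames=[3,6] (faults so far: 3)
  step 4: ref 6 -> HIT, frames=[3,6] (faults so far: 3)
  step 5: ref 4 -> FAULT, evict 6, frames=[3,4] (faults so far: 4)
  step 6: ref 4 -> HIT, frames=[3,4] (faults so far: 4)
  step 7: ref 3 -> HIT, frames=[3,4] (faults so far: 4)
  step 8: ref 2 -> FAULT, evict 4, frames=[3,2] (faults so far: 5)
  step 9: ref 5 -> FAULT, evict 2, frames=[3,5] (faults so far: 6)
  step 10: ref 3 -> HIT, frames=[3,5] (faults so far: 6)
  step 11: ref 3 -> HIT, frames=[3,5] (faults so far: 6)
  step 12: ref 5 -> HIT, frames=[3,5] (faults so far: 6)
  step 13: ref 2 -> FAULT, evict 3, frames=[2,5] (faults so far: 7)
  step 14: ref 4 -> FAULT, evict 2, frames=[4,5] (faults so far: 8)
  Optimal total faults: 8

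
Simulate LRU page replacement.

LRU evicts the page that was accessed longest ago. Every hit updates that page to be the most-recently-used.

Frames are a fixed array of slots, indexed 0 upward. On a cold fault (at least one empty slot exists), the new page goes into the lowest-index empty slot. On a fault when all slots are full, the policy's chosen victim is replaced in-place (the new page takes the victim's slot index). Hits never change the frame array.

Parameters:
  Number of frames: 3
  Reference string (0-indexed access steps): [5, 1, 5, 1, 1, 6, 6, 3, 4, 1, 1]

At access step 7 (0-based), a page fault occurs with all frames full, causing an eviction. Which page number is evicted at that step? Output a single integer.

Step 0: ref 5 -> FAULT, frames=[5,-,-]
Step 1: ref 1 -> FAULT, frames=[5,1,-]
Step 2: ref 5 -> HIT, frames=[5,1,-]
Step 3: ref 1 -> HIT, frames=[5,1,-]
Step 4: ref 1 -> HIT, frames=[5,1,-]
Step 5: ref 6 -> FAULT, frames=[5,1,6]
Step 6: ref 6 -> HIT, frames=[5,1,6]
Step 7: ref 3 -> FAULT, evict 5, frames=[3,1,6]
At step 7: evicted page 5

Answer: 5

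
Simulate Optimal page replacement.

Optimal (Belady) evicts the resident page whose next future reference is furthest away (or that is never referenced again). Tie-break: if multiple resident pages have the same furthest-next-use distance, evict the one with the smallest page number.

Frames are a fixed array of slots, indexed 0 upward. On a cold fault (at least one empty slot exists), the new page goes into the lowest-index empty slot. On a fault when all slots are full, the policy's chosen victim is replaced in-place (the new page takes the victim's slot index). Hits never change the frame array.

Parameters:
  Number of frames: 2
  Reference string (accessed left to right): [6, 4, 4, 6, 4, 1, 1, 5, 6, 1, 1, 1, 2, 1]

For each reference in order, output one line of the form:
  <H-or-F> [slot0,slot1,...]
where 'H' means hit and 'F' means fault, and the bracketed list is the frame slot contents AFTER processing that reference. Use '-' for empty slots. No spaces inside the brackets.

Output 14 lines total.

F [6,-]
F [6,4]
H [6,4]
H [6,4]
H [6,4]
F [6,1]
H [6,1]
F [6,5]
H [6,5]
F [6,1]
H [6,1]
H [6,1]
F [2,1]
H [2,1]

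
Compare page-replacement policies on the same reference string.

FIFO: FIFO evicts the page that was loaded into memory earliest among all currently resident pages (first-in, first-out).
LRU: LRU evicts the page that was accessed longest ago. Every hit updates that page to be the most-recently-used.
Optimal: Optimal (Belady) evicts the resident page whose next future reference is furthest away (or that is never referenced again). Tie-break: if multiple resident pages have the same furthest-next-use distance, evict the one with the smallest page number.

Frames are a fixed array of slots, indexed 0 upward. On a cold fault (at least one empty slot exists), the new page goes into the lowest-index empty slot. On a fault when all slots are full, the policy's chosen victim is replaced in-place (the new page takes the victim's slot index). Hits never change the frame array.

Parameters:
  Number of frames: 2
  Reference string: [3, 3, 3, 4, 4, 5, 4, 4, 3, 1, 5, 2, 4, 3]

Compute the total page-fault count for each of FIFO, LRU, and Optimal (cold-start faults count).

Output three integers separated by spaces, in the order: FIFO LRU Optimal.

Answer: 9 9 8

Derivation:
--- FIFO ---
  step 0: ref 3 -> FAULT, frames=[3,-] (faults so far: 1)
  step 1: ref 3 -> HIT, frames=[3,-] (faults so far: 1)
  step 2: ref 3 -> HIT, frames=[3,-] (faults so far: 1)
  step 3: ref 4 -> FAULT, frames=[3,4] (faults so far: 2)
  step 4: ref 4 -> HIT, frames=[3,4] (faults so far: 2)
  step 5: ref 5 -> FAULT, evict 3, frames=[5,4] (faults so far: 3)
  step 6: ref 4 -> HIT, frames=[5,4] (faults so far: 3)
  step 7: ref 4 -> HIT, frames=[5,4] (faults so far: 3)
  step 8: ref 3 -> FAULT, evict 4, frames=[5,3] (faults so far: 4)
  step 9: ref 1 -> FAULT, evict 5, frames=[1,3] (faults so far: 5)
  step 10: ref 5 -> FAULT, evict 3, frames=[1,5] (faults so far: 6)
  step 11: ref 2 -> FAULT, evict 1, frames=[2,5] (faults so far: 7)
  step 12: ref 4 -> FAULT, evict 5, frames=[2,4] (faults so far: 8)
  step 13: ref 3 -> FAULT, evict 2, frames=[3,4] (faults so far: 9)
  FIFO total faults: 9
--- LRU ---
  step 0: ref 3 -> FAULT, frames=[3,-] (faults so far: 1)
  step 1: ref 3 -> HIT, frames=[3,-] (faults so far: 1)
  step 2: ref 3 -> HIT, frames=[3,-] (faults so far: 1)
  step 3: ref 4 -> FAULT, frames=[3,4] (faults so far: 2)
  step 4: ref 4 -> HIT, frames=[3,4] (faults so far: 2)
  step 5: ref 5 -> FAULT, evict 3, frames=[5,4] (faults so far: 3)
  step 6: ref 4 -> HIT, frames=[5,4] (faults so far: 3)
  step 7: ref 4 -> HIT, frames=[5,4] (faults so far: 3)
  step 8: ref 3 -> FAULT, evict 5, frames=[3,4] (faults so far: 4)
  step 9: ref 1 -> FAULT, evict 4, frames=[3,1] (faults so far: 5)
  step 10: ref 5 -> FAULT, evict 3, frames=[5,1] (faults so far: 6)
  step 11: ref 2 -> FAULT, evict 1, frames=[5,2] (faults so far: 7)
  step 12: ref 4 -> FAULT, evict 5, frames=[4,2] (faults so far: 8)
  step 13: ref 3 -> FAULT, evict 2, frames=[4,3] (faults so far: 9)
  LRU total faults: 9
--- Optimal ---
  step 0: ref 3 -> FAULT, frames=[3,-] (faults so far: 1)
  step 1: ref 3 -> HIT, frames=[3,-] (faults so far: 1)
  step 2: ref 3 -> HIT, frames=[3,-] (faults so far: 1)
  step 3: ref 4 -> FAULT, frames=[3,4] (faults so far: 2)
  step 4: ref 4 -> HIT, frames=[3,4] (faults so far: 2)
  step 5: ref 5 -> FAULT, evict 3, frames=[5,4] (faults so far: 3)
  step 6: ref 4 -> HIT, frames=[5,4] (faults so far: 3)
  step 7: ref 4 -> HIT, frames=[5,4] (faults so far: 3)
  step 8: ref 3 -> FAULT, evict 4, frames=[5,3] (faults so far: 4)
  step 9: ref 1 -> FAULT, evict 3, frames=[5,1] (faults so far: 5)
  step 10: ref 5 -> HIT, frames=[5,1] (faults so far: 5)
  step 11: ref 2 -> FAULT, evict 1, frames=[5,2] (faults so far: 6)
  step 12: ref 4 -> FAULT, evict 2, frames=[5,4] (faults so far: 7)
  step 13: ref 3 -> FAULT, evict 4, frames=[5,3] (faults so far: 8)
  Optimal total faults: 8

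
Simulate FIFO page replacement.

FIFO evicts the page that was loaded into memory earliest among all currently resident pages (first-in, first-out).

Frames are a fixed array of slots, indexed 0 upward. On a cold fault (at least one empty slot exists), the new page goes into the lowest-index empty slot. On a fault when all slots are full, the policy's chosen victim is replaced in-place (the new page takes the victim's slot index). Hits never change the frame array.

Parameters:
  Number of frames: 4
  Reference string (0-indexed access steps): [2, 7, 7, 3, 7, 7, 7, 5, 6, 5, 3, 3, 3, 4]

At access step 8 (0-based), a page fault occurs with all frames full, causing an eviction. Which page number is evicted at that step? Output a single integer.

Answer: 2

Derivation:
Step 0: ref 2 -> FAULT, frames=[2,-,-,-]
Step 1: ref 7 -> FAULT, frames=[2,7,-,-]
Step 2: ref 7 -> HIT, frames=[2,7,-,-]
Step 3: ref 3 -> FAULT, frames=[2,7,3,-]
Step 4: ref 7 -> HIT, frames=[2,7,3,-]
Step 5: ref 7 -> HIT, frames=[2,7,3,-]
Step 6: ref 7 -> HIT, frames=[2,7,3,-]
Step 7: ref 5 -> FAULT, frames=[2,7,3,5]
Step 8: ref 6 -> FAULT, evict 2, frames=[6,7,3,5]
At step 8: evicted page 2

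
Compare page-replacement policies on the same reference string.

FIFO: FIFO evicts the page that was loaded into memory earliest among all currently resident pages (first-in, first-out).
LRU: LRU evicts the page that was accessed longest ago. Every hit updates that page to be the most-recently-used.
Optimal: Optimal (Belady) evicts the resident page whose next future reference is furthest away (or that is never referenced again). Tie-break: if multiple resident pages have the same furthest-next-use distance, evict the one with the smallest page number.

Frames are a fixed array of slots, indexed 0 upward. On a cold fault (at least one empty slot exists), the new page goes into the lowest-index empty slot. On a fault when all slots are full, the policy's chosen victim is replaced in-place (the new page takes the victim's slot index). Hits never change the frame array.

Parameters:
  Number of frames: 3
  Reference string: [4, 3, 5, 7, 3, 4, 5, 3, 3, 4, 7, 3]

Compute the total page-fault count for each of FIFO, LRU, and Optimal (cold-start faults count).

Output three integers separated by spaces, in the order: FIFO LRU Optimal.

Answer: 6 7 6

Derivation:
--- FIFO ---
  step 0: ref 4 -> FAULT, frames=[4,-,-] (faults so far: 1)
  step 1: ref 3 -> FAULT, frames=[4,3,-] (faults so far: 2)
  step 2: ref 5 -> FAULT, frames=[4,3,5] (faults so far: 3)
  step 3: ref 7 -> FAULT, evict 4, frames=[7,3,5] (faults so far: 4)
  step 4: ref 3 -> HIT, frames=[7,3,5] (faults so far: 4)
  step 5: ref 4 -> FAULT, evict 3, frames=[7,4,5] (faults so far: 5)
  step 6: ref 5 -> HIT, frames=[7,4,5] (faults so far: 5)
  step 7: ref 3 -> FAULT, evict 5, frames=[7,4,3] (faults so far: 6)
  step 8: ref 3 -> HIT, frames=[7,4,3] (faults so far: 6)
  step 9: ref 4 -> HIT, frames=[7,4,3] (faults so far: 6)
  step 10: ref 7 -> HIT, frames=[7,4,3] (faults so far: 6)
  step 11: ref 3 -> HIT, frames=[7,4,3] (faults so far: 6)
  FIFO total faults: 6
--- LRU ---
  step 0: ref 4 -> FAULT, frames=[4,-,-] (faults so far: 1)
  step 1: ref 3 -> FAULT, frames=[4,3,-] (faults so far: 2)
  step 2: ref 5 -> FAULT, frames=[4,3,5] (faults so far: 3)
  step 3: ref 7 -> FAULT, evict 4, frames=[7,3,5] (faults so far: 4)
  step 4: ref 3 -> HIT, frames=[7,3,5] (faults so far: 4)
  step 5: ref 4 -> FAULT, evict 5, frames=[7,3,4] (faults so far: 5)
  step 6: ref 5 -> FAULT, evict 7, frames=[5,3,4] (faults so far: 6)
  step 7: ref 3 -> HIT, frames=[5,3,4] (faults so far: 6)
  step 8: ref 3 -> HIT, frames=[5,3,4] (faults so far: 6)
  step 9: ref 4 -> HIT, frames=[5,3,4] (faults so far: 6)
  step 10: ref 7 -> FAULT, evict 5, frames=[7,3,4] (faults so far: 7)
  step 11: ref 3 -> HIT, frames=[7,3,4] (faults so far: 7)
  LRU total faults: 7
--- Optimal ---
  step 0: ref 4 -> FAULT, frames=[4,-,-] (faults so far: 1)
  step 1: ref 3 -> FAULT, frames=[4,3,-] (faults so far: 2)
  step 2: ref 5 -> FAULT, frames=[4,3,5] (faults so far: 3)
  step 3: ref 7 -> FAULT, evict 5, frames=[4,3,7] (faults so far: 4)
  step 4: ref 3 -> HIT, frames=[4,3,7] (faults so far: 4)
  step 5: ref 4 -> HIT, frames=[4,3,7] (faults so far: 4)
  step 6: ref 5 -> FAULT, evict 7, frames=[4,3,5] (faults so far: 5)
  step 7: ref 3 -> HIT, frames=[4,3,5] (faults so far: 5)
  step 8: ref 3 -> HIT, frames=[4,3,5] (faults so far: 5)
  step 9: ref 4 -> HIT, frames=[4,3,5] (faults so far: 5)
  step 10: ref 7 -> FAULT, evict 4, frames=[7,3,5] (faults so far: 6)
  step 11: ref 3 -> HIT, frames=[7,3,5] (faults so far: 6)
  Optimal total faults: 6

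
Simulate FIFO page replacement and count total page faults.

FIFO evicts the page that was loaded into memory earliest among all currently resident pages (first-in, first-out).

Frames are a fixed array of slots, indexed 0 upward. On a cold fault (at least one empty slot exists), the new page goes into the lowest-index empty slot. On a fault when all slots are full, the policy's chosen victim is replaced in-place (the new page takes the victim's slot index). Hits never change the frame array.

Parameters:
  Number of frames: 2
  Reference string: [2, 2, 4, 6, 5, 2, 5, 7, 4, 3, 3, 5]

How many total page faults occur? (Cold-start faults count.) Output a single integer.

Answer: 9

Derivation:
Step 0: ref 2 → FAULT, frames=[2,-]
Step 1: ref 2 → HIT, frames=[2,-]
Step 2: ref 4 → FAULT, frames=[2,4]
Step 3: ref 6 → FAULT (evict 2), frames=[6,4]
Step 4: ref 5 → FAULT (evict 4), frames=[6,5]
Step 5: ref 2 → FAULT (evict 6), frames=[2,5]
Step 6: ref 5 → HIT, frames=[2,5]
Step 7: ref 7 → FAULT (evict 5), frames=[2,7]
Step 8: ref 4 → FAULT (evict 2), frames=[4,7]
Step 9: ref 3 → FAULT (evict 7), frames=[4,3]
Step 10: ref 3 → HIT, frames=[4,3]
Step 11: ref 5 → FAULT (evict 4), frames=[5,3]
Total faults: 9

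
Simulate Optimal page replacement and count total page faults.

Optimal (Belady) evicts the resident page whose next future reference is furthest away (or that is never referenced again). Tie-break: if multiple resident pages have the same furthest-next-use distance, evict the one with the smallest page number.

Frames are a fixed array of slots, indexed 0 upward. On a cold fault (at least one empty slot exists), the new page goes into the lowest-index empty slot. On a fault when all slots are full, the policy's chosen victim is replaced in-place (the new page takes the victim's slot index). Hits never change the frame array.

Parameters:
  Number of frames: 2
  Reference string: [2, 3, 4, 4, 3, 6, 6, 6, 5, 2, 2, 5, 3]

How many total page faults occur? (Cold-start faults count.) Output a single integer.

Answer: 7

Derivation:
Step 0: ref 2 → FAULT, frames=[2,-]
Step 1: ref 3 → FAULT, frames=[2,3]
Step 2: ref 4 → FAULT (evict 2), frames=[4,3]
Step 3: ref 4 → HIT, frames=[4,3]
Step 4: ref 3 → HIT, frames=[4,3]
Step 5: ref 6 → FAULT (evict 4), frames=[6,3]
Step 6: ref 6 → HIT, frames=[6,3]
Step 7: ref 6 → HIT, frames=[6,3]
Step 8: ref 5 → FAULT (evict 6), frames=[5,3]
Step 9: ref 2 → FAULT (evict 3), frames=[5,2]
Step 10: ref 2 → HIT, frames=[5,2]
Step 11: ref 5 → HIT, frames=[5,2]
Step 12: ref 3 → FAULT (evict 2), frames=[5,3]
Total faults: 7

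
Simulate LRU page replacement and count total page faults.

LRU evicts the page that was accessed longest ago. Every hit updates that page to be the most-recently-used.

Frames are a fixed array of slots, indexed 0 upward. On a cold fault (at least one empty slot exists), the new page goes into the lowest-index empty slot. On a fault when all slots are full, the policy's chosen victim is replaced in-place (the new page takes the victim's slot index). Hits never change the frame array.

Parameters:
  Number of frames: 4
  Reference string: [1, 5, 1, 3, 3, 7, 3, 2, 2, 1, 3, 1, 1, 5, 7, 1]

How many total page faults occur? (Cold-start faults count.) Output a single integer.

Step 0: ref 1 → FAULT, frames=[1,-,-,-]
Step 1: ref 5 → FAULT, frames=[1,5,-,-]
Step 2: ref 1 → HIT, frames=[1,5,-,-]
Step 3: ref 3 → FAULT, frames=[1,5,3,-]
Step 4: ref 3 → HIT, frames=[1,5,3,-]
Step 5: ref 7 → FAULT, frames=[1,5,3,7]
Step 6: ref 3 → HIT, frames=[1,5,3,7]
Step 7: ref 2 → FAULT (evict 5), frames=[1,2,3,7]
Step 8: ref 2 → HIT, frames=[1,2,3,7]
Step 9: ref 1 → HIT, frames=[1,2,3,7]
Step 10: ref 3 → HIT, frames=[1,2,3,7]
Step 11: ref 1 → HIT, frames=[1,2,3,7]
Step 12: ref 1 → HIT, frames=[1,2,3,7]
Step 13: ref 5 → FAULT (evict 7), frames=[1,2,3,5]
Step 14: ref 7 → FAULT (evict 2), frames=[1,7,3,5]
Step 15: ref 1 → HIT, frames=[1,7,3,5]
Total faults: 7

Answer: 7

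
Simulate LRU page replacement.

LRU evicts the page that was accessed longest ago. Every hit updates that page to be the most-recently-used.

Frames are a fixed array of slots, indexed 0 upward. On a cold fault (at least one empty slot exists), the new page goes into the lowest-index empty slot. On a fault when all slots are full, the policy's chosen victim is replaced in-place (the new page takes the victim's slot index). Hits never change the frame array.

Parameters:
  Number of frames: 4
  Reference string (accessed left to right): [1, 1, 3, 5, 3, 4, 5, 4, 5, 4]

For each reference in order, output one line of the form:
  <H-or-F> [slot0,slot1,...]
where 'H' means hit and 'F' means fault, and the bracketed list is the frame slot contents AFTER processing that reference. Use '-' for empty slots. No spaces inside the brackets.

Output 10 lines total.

F [1,-,-,-]
H [1,-,-,-]
F [1,3,-,-]
F [1,3,5,-]
H [1,3,5,-]
F [1,3,5,4]
H [1,3,5,4]
H [1,3,5,4]
H [1,3,5,4]
H [1,3,5,4]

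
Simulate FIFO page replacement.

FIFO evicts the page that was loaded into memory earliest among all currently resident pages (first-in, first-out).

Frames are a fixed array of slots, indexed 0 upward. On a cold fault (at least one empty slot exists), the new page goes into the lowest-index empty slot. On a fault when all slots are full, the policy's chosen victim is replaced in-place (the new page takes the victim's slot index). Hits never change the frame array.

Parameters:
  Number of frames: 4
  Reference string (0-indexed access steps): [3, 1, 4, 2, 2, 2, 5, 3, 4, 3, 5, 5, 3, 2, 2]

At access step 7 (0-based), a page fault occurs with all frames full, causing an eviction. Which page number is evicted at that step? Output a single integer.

Step 0: ref 3 -> FAULT, frames=[3,-,-,-]
Step 1: ref 1 -> FAULT, frames=[3,1,-,-]
Step 2: ref 4 -> FAULT, frames=[3,1,4,-]
Step 3: ref 2 -> FAULT, frames=[3,1,4,2]
Step 4: ref 2 -> HIT, frames=[3,1,4,2]
Step 5: ref 2 -> HIT, frames=[3,1,4,2]
Step 6: ref 5 -> FAULT, evict 3, frames=[5,1,4,2]
Step 7: ref 3 -> FAULT, evict 1, frames=[5,3,4,2]
At step 7: evicted page 1

Answer: 1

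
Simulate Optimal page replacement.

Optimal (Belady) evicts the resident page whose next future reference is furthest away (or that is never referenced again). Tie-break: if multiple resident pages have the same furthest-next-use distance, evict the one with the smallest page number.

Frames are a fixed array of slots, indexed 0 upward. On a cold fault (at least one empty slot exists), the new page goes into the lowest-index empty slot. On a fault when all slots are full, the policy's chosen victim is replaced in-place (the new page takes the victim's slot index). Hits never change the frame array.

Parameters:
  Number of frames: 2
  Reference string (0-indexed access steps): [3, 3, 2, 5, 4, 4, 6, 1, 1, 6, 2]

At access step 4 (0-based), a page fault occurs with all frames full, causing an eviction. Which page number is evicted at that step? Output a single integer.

Step 0: ref 3 -> FAULT, frames=[3,-]
Step 1: ref 3 -> HIT, frames=[3,-]
Step 2: ref 2 -> FAULT, frames=[3,2]
Step 3: ref 5 -> FAULT, evict 3, frames=[5,2]
Step 4: ref 4 -> FAULT, evict 5, frames=[4,2]
At step 4: evicted page 5

Answer: 5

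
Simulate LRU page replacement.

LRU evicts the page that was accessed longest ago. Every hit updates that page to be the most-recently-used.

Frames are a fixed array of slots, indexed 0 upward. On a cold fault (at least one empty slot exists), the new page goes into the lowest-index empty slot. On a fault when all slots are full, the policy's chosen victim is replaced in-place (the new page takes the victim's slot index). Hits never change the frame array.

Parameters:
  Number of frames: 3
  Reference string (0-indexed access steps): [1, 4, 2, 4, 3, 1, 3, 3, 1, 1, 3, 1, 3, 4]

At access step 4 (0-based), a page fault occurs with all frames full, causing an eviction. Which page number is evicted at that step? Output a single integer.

Answer: 1

Derivation:
Step 0: ref 1 -> FAULT, frames=[1,-,-]
Step 1: ref 4 -> FAULT, frames=[1,4,-]
Step 2: ref 2 -> FAULT, frames=[1,4,2]
Step 3: ref 4 -> HIT, frames=[1,4,2]
Step 4: ref 3 -> FAULT, evict 1, frames=[3,4,2]
At step 4: evicted page 1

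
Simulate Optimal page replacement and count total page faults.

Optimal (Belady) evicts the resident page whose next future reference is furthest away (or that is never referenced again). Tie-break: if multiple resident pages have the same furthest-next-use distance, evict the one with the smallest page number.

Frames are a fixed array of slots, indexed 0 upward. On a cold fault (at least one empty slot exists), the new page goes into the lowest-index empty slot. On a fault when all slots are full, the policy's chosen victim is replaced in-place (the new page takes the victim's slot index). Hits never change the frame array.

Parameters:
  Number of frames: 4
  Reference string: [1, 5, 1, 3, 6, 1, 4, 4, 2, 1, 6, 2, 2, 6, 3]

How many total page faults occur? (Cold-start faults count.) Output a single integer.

Step 0: ref 1 → FAULT, frames=[1,-,-,-]
Step 1: ref 5 → FAULT, frames=[1,5,-,-]
Step 2: ref 1 → HIT, frames=[1,5,-,-]
Step 3: ref 3 → FAULT, frames=[1,5,3,-]
Step 4: ref 6 → FAULT, frames=[1,5,3,6]
Step 5: ref 1 → HIT, frames=[1,5,3,6]
Step 6: ref 4 → FAULT (evict 5), frames=[1,4,3,6]
Step 7: ref 4 → HIT, frames=[1,4,3,6]
Step 8: ref 2 → FAULT (evict 4), frames=[1,2,3,6]
Step 9: ref 1 → HIT, frames=[1,2,3,6]
Step 10: ref 6 → HIT, frames=[1,2,3,6]
Step 11: ref 2 → HIT, frames=[1,2,3,6]
Step 12: ref 2 → HIT, frames=[1,2,3,6]
Step 13: ref 6 → HIT, frames=[1,2,3,6]
Step 14: ref 3 → HIT, frames=[1,2,3,6]
Total faults: 6

Answer: 6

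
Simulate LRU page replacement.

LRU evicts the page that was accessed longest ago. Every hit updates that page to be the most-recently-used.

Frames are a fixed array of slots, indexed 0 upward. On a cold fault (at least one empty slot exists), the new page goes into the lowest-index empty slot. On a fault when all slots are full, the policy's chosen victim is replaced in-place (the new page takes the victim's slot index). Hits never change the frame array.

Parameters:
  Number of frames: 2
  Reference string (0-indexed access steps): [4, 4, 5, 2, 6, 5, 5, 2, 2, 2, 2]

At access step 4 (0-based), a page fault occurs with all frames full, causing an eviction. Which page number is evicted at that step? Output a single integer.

Answer: 5

Derivation:
Step 0: ref 4 -> FAULT, frames=[4,-]
Step 1: ref 4 -> HIT, frames=[4,-]
Step 2: ref 5 -> FAULT, frames=[4,5]
Step 3: ref 2 -> FAULT, evict 4, frames=[2,5]
Step 4: ref 6 -> FAULT, evict 5, frames=[2,6]
At step 4: evicted page 5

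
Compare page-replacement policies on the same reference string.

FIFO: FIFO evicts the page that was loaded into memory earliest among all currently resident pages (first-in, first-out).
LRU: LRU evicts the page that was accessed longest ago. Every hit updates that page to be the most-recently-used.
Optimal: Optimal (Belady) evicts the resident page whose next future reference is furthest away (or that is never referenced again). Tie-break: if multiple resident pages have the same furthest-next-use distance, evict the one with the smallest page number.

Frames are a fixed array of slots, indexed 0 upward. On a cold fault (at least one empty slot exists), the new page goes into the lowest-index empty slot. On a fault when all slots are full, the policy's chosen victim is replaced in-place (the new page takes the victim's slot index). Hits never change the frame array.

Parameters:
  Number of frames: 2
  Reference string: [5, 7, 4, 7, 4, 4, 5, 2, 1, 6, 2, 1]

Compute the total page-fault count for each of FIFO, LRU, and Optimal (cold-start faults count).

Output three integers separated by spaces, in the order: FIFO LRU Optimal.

Answer: 9 9 8

Derivation:
--- FIFO ---
  step 0: ref 5 -> FAULT, frames=[5,-] (faults so far: 1)
  step 1: ref 7 -> FAULT, frames=[5,7] (faults so far: 2)
  step 2: ref 4 -> FAULT, evict 5, frames=[4,7] (faults so far: 3)
  step 3: ref 7 -> HIT, frames=[4,7] (faults so far: 3)
  step 4: ref 4 -> HIT, frames=[4,7] (faults so far: 3)
  step 5: ref 4 -> HIT, frames=[4,7] (faults so far: 3)
  step 6: ref 5 -> FAULT, evict 7, frames=[4,5] (faults so far: 4)
  step 7: ref 2 -> FAULT, evict 4, frames=[2,5] (faults so far: 5)
  step 8: ref 1 -> FAULT, evict 5, frames=[2,1] (faults so far: 6)
  step 9: ref 6 -> FAULT, evict 2, frames=[6,1] (faults so far: 7)
  step 10: ref 2 -> FAULT, evict 1, frames=[6,2] (faults so far: 8)
  step 11: ref 1 -> FAULT, evict 6, frames=[1,2] (faults so far: 9)
  FIFO total faults: 9
--- LRU ---
  step 0: ref 5 -> FAULT, frames=[5,-] (faults so far: 1)
  step 1: ref 7 -> FAULT, frames=[5,7] (faults so far: 2)
  step 2: ref 4 -> FAULT, evict 5, frames=[4,7] (faults so far: 3)
  step 3: ref 7 -> HIT, frames=[4,7] (faults so far: 3)
  step 4: ref 4 -> HIT, frames=[4,7] (faults so far: 3)
  step 5: ref 4 -> HIT, frames=[4,7] (faults so far: 3)
  step 6: ref 5 -> FAULT, evict 7, frames=[4,5] (faults so far: 4)
  step 7: ref 2 -> FAULT, evict 4, frames=[2,5] (faults so far: 5)
  step 8: ref 1 -> FAULT, evict 5, frames=[2,1] (faults so far: 6)
  step 9: ref 6 -> FAULT, evict 2, frames=[6,1] (faults so far: 7)
  step 10: ref 2 -> FAULT, evict 1, frames=[6,2] (faults so far: 8)
  step 11: ref 1 -> FAULT, evict 6, frames=[1,2] (faults so far: 9)
  LRU total faults: 9
--- Optimal ---
  step 0: ref 5 -> FAULT, frames=[5,-] (faults so far: 1)
  step 1: ref 7 -> FAULT, frames=[5,7] (faults so far: 2)
  step 2: ref 4 -> FAULT, evict 5, frames=[4,7] (faults so far: 3)
  step 3: ref 7 -> HIT, frames=[4,7] (faults so far: 3)
  step 4: ref 4 -> HIT, frames=[4,7] (faults so far: 3)
  step 5: ref 4 -> HIT, frames=[4,7] (faults so far: 3)
  step 6: ref 5 -> FAULT, evict 4, frames=[5,7] (faults so far: 4)
  step 7: ref 2 -> FAULT, evict 5, frames=[2,7] (faults so far: 5)
  step 8: ref 1 -> FAULT, evict 7, frames=[2,1] (faults so far: 6)
  step 9: ref 6 -> FAULT, evict 1, frames=[2,6] (faults so far: 7)
  step 10: ref 2 -> HIT, frames=[2,6] (faults so far: 7)
  step 11: ref 1 -> FAULT, evict 2, frames=[1,6] (faults so far: 8)
  Optimal total faults: 8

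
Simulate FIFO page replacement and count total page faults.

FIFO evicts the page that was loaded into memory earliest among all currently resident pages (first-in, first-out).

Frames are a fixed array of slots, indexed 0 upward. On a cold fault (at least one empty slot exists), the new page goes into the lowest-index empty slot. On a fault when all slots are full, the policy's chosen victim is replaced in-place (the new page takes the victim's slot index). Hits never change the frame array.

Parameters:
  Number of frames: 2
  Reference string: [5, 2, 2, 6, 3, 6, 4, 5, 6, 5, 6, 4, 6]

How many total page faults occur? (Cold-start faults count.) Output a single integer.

Step 0: ref 5 → FAULT, frames=[5,-]
Step 1: ref 2 → FAULT, frames=[5,2]
Step 2: ref 2 → HIT, frames=[5,2]
Step 3: ref 6 → FAULT (evict 5), frames=[6,2]
Step 4: ref 3 → FAULT (evict 2), frames=[6,3]
Step 5: ref 6 → HIT, frames=[6,3]
Step 6: ref 4 → FAULT (evict 6), frames=[4,3]
Step 7: ref 5 → FAULT (evict 3), frames=[4,5]
Step 8: ref 6 → FAULT (evict 4), frames=[6,5]
Step 9: ref 5 → HIT, frames=[6,5]
Step 10: ref 6 → HIT, frames=[6,5]
Step 11: ref 4 → FAULT (evict 5), frames=[6,4]
Step 12: ref 6 → HIT, frames=[6,4]
Total faults: 8

Answer: 8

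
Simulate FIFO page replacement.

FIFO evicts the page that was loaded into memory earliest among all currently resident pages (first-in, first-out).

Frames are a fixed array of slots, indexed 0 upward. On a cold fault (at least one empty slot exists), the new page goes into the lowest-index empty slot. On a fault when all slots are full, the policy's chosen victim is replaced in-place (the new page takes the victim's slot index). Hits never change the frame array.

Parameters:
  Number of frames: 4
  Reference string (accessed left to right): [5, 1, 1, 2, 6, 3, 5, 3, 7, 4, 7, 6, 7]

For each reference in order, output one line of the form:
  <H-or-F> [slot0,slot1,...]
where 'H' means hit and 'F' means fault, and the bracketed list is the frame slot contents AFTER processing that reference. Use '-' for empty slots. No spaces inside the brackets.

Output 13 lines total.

F [5,-,-,-]
F [5,1,-,-]
H [5,1,-,-]
F [5,1,2,-]
F [5,1,2,6]
F [3,1,2,6]
F [3,5,2,6]
H [3,5,2,6]
F [3,5,7,6]
F [3,5,7,4]
H [3,5,7,4]
F [6,5,7,4]
H [6,5,7,4]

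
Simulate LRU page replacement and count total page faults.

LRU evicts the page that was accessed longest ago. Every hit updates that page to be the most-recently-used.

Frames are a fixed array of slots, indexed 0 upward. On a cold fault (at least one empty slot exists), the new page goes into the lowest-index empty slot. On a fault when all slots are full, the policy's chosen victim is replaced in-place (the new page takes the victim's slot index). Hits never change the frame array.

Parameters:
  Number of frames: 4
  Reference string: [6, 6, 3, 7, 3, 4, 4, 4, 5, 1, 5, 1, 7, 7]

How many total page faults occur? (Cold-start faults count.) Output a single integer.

Step 0: ref 6 → FAULT, frames=[6,-,-,-]
Step 1: ref 6 → HIT, frames=[6,-,-,-]
Step 2: ref 3 → FAULT, frames=[6,3,-,-]
Step 3: ref 7 → FAULT, frames=[6,3,7,-]
Step 4: ref 3 → HIT, frames=[6,3,7,-]
Step 5: ref 4 → FAULT, frames=[6,3,7,4]
Step 6: ref 4 → HIT, frames=[6,3,7,4]
Step 7: ref 4 → HIT, frames=[6,3,7,4]
Step 8: ref 5 → FAULT (evict 6), frames=[5,3,7,4]
Step 9: ref 1 → FAULT (evict 7), frames=[5,3,1,4]
Step 10: ref 5 → HIT, frames=[5,3,1,4]
Step 11: ref 1 → HIT, frames=[5,3,1,4]
Step 12: ref 7 → FAULT (evict 3), frames=[5,7,1,4]
Step 13: ref 7 → HIT, frames=[5,7,1,4]
Total faults: 7

Answer: 7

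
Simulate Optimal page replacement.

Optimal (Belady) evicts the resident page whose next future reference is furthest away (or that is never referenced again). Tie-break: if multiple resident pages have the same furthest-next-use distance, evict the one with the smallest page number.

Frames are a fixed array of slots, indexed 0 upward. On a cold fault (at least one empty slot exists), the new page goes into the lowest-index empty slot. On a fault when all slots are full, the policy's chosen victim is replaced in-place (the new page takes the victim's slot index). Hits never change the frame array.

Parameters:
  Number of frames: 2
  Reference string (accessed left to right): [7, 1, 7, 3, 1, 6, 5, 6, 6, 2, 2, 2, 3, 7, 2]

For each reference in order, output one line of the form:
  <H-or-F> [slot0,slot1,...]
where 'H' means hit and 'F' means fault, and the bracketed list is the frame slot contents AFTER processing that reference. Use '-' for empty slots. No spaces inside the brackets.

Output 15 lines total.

F [7,-]
F [7,1]
H [7,1]
F [3,1]
H [3,1]
F [3,6]
F [5,6]
H [5,6]
H [5,6]
F [2,6]
H [2,6]
H [2,6]
F [2,3]
F [2,7]
H [2,7]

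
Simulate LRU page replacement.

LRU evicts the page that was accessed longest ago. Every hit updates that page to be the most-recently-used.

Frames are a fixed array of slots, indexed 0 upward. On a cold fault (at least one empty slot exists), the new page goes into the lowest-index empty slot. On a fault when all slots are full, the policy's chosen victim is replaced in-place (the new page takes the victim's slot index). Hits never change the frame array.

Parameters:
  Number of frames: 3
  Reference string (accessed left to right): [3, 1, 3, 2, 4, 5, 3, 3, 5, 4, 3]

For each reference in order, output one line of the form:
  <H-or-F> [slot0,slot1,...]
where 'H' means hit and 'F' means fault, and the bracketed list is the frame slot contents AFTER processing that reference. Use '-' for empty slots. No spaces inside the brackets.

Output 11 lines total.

F [3,-,-]
F [3,1,-]
H [3,1,-]
F [3,1,2]
F [3,4,2]
F [5,4,2]
F [5,4,3]
H [5,4,3]
H [5,4,3]
H [5,4,3]
H [5,4,3]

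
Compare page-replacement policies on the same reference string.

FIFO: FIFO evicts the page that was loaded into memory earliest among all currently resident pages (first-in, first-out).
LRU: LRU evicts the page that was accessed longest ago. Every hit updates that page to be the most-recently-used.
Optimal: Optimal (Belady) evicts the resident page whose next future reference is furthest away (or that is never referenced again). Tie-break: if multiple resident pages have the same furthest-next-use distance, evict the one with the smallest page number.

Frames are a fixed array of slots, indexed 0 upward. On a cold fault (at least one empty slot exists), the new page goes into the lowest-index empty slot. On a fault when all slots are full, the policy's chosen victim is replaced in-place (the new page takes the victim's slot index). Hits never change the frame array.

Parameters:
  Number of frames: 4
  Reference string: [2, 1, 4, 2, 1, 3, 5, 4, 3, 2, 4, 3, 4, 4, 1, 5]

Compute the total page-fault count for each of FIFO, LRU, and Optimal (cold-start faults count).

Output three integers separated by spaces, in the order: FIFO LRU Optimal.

Answer: 7 9 6

Derivation:
--- FIFO ---
  step 0: ref 2 -> FAULT, frames=[2,-,-,-] (faults so far: 1)
  step 1: ref 1 -> FAULT, frames=[2,1,-,-] (faults so far: 2)
  step 2: ref 4 -> FAULT, frames=[2,1,4,-] (faults so far: 3)
  step 3: ref 2 -> HIT, frames=[2,1,4,-] (faults so far: 3)
  step 4: ref 1 -> HIT, frames=[2,1,4,-] (faults so far: 3)
  step 5: ref 3 -> FAULT, frames=[2,1,4,3] (faults so far: 4)
  step 6: ref 5 -> FAULT, evict 2, frames=[5,1,4,3] (faults so far: 5)
  step 7: ref 4 -> HIT, frames=[5,1,4,3] (faults so far: 5)
  step 8: ref 3 -> HIT, frames=[5,1,4,3] (faults so far: 5)
  step 9: ref 2 -> FAULT, evict 1, frames=[5,2,4,3] (faults so far: 6)
  step 10: ref 4 -> HIT, frames=[5,2,4,3] (faults so far: 6)
  step 11: ref 3 -> HIT, frames=[5,2,4,3] (faults so far: 6)
  step 12: ref 4 -> HIT, frames=[5,2,4,3] (faults so far: 6)
  step 13: ref 4 -> HIT, frames=[5,2,4,3] (faults so far: 6)
  step 14: ref 1 -> FAULT, evict 4, frames=[5,2,1,3] (faults so far: 7)
  step 15: ref 5 -> HIT, frames=[5,2,1,3] (faults so far: 7)
  FIFO total faults: 7
--- LRU ---
  step 0: ref 2 -> FAULT, frames=[2,-,-,-] (faults so far: 1)
  step 1: ref 1 -> FAULT, frames=[2,1,-,-] (faults so far: 2)
  step 2: ref 4 -> FAULT, frames=[2,1,4,-] (faults so far: 3)
  step 3: ref 2 -> HIT, frames=[2,1,4,-] (faults so far: 3)
  step 4: ref 1 -> HIT, frames=[2,1,4,-] (faults so far: 3)
  step 5: ref 3 -> FAULT, frames=[2,1,4,3] (faults so far: 4)
  step 6: ref 5 -> FAULT, evict 4, frames=[2,1,5,3] (faults so far: 5)
  step 7: ref 4 -> FAULT, evict 2, frames=[4,1,5,3] (faults so far: 6)
  step 8: ref 3 -> HIT, frames=[4,1,5,3] (faults so far: 6)
  step 9: ref 2 -> FAULT, evict 1, frames=[4,2,5,3] (faults so far: 7)
  step 10: ref 4 -> HIT, frames=[4,2,5,3] (faults so far: 7)
  step 11: ref 3 -> HIT, frames=[4,2,5,3] (faults so far: 7)
  step 12: ref 4 -> HIT, frames=[4,2,5,3] (faults so far: 7)
  step 13: ref 4 -> HIT, frames=[4,2,5,3] (faults so far: 7)
  step 14: ref 1 -> FAULT, evict 5, frames=[4,2,1,3] (faults so far: 8)
  step 15: ref 5 -> FAULT, evict 2, frames=[4,5,1,3] (faults so far: 9)
  LRU total faults: 9
--- Optimal ---
  step 0: ref 2 -> FAULT, frames=[2,-,-,-] (faults so far: 1)
  step 1: ref 1 -> FAULT, frames=[2,1,-,-] (faults so far: 2)
  step 2: ref 4 -> FAULT, frames=[2,1,4,-] (faults so far: 3)
  step 3: ref 2 -> HIT, frames=[2,1,4,-] (faults so far: 3)
  step 4: ref 1 -> HIT, frames=[2,1,4,-] (faults so far: 3)
  step 5: ref 3 -> FAULT, frames=[2,1,4,3] (faults so far: 4)
  step 6: ref 5 -> FAULT, evict 1, frames=[2,5,4,3] (faults so far: 5)
  step 7: ref 4 -> HIT, frames=[2,5,4,3] (faults so far: 5)
  step 8: ref 3 -> HIT, frames=[2,5,4,3] (faults so far: 5)
  step 9: ref 2 -> HIT, frames=[2,5,4,3] (faults so far: 5)
  step 10: ref 4 -> HIT, frames=[2,5,4,3] (faults so far: 5)
  step 11: ref 3 -> HIT, frames=[2,5,4,3] (faults so far: 5)
  step 12: ref 4 -> HIT, frames=[2,5,4,3] (faults so far: 5)
  step 13: ref 4 -> HIT, frames=[2,5,4,3] (faults so far: 5)
  step 14: ref 1 -> FAULT, evict 2, frames=[1,5,4,3] (faults so far: 6)
  step 15: ref 5 -> HIT, frames=[1,5,4,3] (faults so far: 6)
  Optimal total faults: 6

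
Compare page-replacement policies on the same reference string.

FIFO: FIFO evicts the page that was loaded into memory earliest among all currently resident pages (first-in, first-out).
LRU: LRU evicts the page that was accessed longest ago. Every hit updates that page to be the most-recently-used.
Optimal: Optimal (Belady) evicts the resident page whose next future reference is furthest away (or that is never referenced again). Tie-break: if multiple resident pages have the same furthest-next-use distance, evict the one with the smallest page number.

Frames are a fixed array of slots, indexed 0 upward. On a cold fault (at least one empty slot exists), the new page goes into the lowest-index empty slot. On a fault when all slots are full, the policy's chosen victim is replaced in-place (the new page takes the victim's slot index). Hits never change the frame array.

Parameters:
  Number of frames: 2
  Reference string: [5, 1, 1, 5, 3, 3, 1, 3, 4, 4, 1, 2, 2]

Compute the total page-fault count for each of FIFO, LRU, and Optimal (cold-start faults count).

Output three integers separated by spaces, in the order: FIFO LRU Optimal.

Answer: 6 7 5

Derivation:
--- FIFO ---
  step 0: ref 5 -> FAULT, frames=[5,-] (faults so far: 1)
  step 1: ref 1 -> FAULT, frames=[5,1] (faults so far: 2)
  step 2: ref 1 -> HIT, frames=[5,1] (faults so far: 2)
  step 3: ref 5 -> HIT, frames=[5,1] (faults so far: 2)
  step 4: ref 3 -> FAULT, evict 5, frames=[3,1] (faults so far: 3)
  step 5: ref 3 -> HIT, frames=[3,1] (faults so far: 3)
  step 6: ref 1 -> HIT, frames=[3,1] (faults so far: 3)
  step 7: ref 3 -> HIT, frames=[3,1] (faults so far: 3)
  step 8: ref 4 -> FAULT, evict 1, frames=[3,4] (faults so far: 4)
  step 9: ref 4 -> HIT, frames=[3,4] (faults so far: 4)
  step 10: ref 1 -> FAULT, evict 3, frames=[1,4] (faults so far: 5)
  step 11: ref 2 -> FAULT, evict 4, frames=[1,2] (faults so far: 6)
  step 12: ref 2 -> HIT, frames=[1,2] (faults so far: 6)
  FIFO total faults: 6
--- LRU ---
  step 0: ref 5 -> FAULT, frames=[5,-] (faults so far: 1)
  step 1: ref 1 -> FAULT, frames=[5,1] (faults so far: 2)
  step 2: ref 1 -> HIT, frames=[5,1] (faults so far: 2)
  step 3: ref 5 -> HIT, frames=[5,1] (faults so far: 2)
  step 4: ref 3 -> FAULT, evict 1, frames=[5,3] (faults so far: 3)
  step 5: ref 3 -> HIT, frames=[5,3] (faults so far: 3)
  step 6: ref 1 -> FAULT, evict 5, frames=[1,3] (faults so far: 4)
  step 7: ref 3 -> HIT, frames=[1,3] (faults so far: 4)
  step 8: ref 4 -> FAULT, evict 1, frames=[4,3] (faults so far: 5)
  step 9: ref 4 -> HIT, frames=[4,3] (faults so far: 5)
  step 10: ref 1 -> FAULT, evict 3, frames=[4,1] (faults so far: 6)
  step 11: ref 2 -> FAULT, evict 4, frames=[2,1] (faults so far: 7)
  step 12: ref 2 -> HIT, frames=[2,1] (faults so far: 7)
  LRU total faults: 7
--- Optimal ---
  step 0: ref 5 -> FAULT, frames=[5,-] (faults so far: 1)
  step 1: ref 1 -> FAULT, frames=[5,1] (faults so far: 2)
  step 2: ref 1 -> HIT, frames=[5,1] (faults so far: 2)
  step 3: ref 5 -> HIT, frames=[5,1] (faults so far: 2)
  step 4: ref 3 -> FAULT, evict 5, frames=[3,1] (faults so far: 3)
  step 5: ref 3 -> HIT, frames=[3,1] (faults so far: 3)
  step 6: ref 1 -> HIT, frames=[3,1] (faults so far: 3)
  step 7: ref 3 -> HIT, frames=[3,1] (faults so far: 3)
  step 8: ref 4 -> FAULT, evict 3, frames=[4,1] (faults so far: 4)
  step 9: ref 4 -> HIT, frames=[4,1] (faults so far: 4)
  step 10: ref 1 -> HIT, frames=[4,1] (faults so far: 4)
  step 11: ref 2 -> FAULT, evict 1, frames=[4,2] (faults so far: 5)
  step 12: ref 2 -> HIT, frames=[4,2] (faults so far: 5)
  Optimal total faults: 5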